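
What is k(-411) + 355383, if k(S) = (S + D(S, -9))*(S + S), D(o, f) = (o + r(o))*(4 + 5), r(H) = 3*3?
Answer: 3667221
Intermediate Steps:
r(H) = 9
D(o, f) = 81 + 9*o (D(o, f) = (o + 9)*(4 + 5) = (9 + o)*9 = 81 + 9*o)
k(S) = 2*S*(81 + 10*S) (k(S) = (S + (81 + 9*S))*(S + S) = (81 + 10*S)*(2*S) = 2*S*(81 + 10*S))
k(-411) + 355383 = 2*(-411)*(81 + 10*(-411)) + 355383 = 2*(-411)*(81 - 4110) + 355383 = 2*(-411)*(-4029) + 355383 = 3311838 + 355383 = 3667221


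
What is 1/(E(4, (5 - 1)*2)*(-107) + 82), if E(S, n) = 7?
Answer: -1/667 ≈ -0.0014993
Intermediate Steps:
1/(E(4, (5 - 1)*2)*(-107) + 82) = 1/(7*(-107) + 82) = 1/(-749 + 82) = 1/(-667) = -1/667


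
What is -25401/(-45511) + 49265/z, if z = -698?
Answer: -2224369517/31766678 ≈ -70.022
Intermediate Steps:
-25401/(-45511) + 49265/z = -25401/(-45511) + 49265/(-698) = -25401*(-1/45511) + 49265*(-1/698) = 25401/45511 - 49265/698 = -2224369517/31766678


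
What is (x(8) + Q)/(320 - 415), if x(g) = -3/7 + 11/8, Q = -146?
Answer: 8123/5320 ≈ 1.5269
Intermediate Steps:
x(g) = 53/56 (x(g) = -3*⅐ + 11*(⅛) = -3/7 + 11/8 = 53/56)
(x(8) + Q)/(320 - 415) = (53/56 - 146)/(320 - 415) = -8123/56/(-95) = -8123/56*(-1/95) = 8123/5320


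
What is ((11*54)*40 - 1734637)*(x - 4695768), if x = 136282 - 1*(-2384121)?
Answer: 3721781945105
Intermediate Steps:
x = 2520403 (x = 136282 + 2384121 = 2520403)
((11*54)*40 - 1734637)*(x - 4695768) = ((11*54)*40 - 1734637)*(2520403 - 4695768) = (594*40 - 1734637)*(-2175365) = (23760 - 1734637)*(-2175365) = -1710877*(-2175365) = 3721781945105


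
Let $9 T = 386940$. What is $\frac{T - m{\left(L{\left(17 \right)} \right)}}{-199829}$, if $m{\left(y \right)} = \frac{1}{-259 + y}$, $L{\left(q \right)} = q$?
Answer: $- \frac{31213163}{145075854} \approx -0.21515$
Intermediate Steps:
$T = \frac{128980}{3}$ ($T = \frac{1}{9} \cdot 386940 = \frac{128980}{3} \approx 42993.0$)
$\frac{T - m{\left(L{\left(17 \right)} \right)}}{-199829} = \frac{\frac{128980}{3} - \frac{1}{-259 + 17}}{-199829} = \left(\frac{128980}{3} - \frac{1}{-242}\right) \left(- \frac{1}{199829}\right) = \left(\frac{128980}{3} - - \frac{1}{242}\right) \left(- \frac{1}{199829}\right) = \left(\frac{128980}{3} + \frac{1}{242}\right) \left(- \frac{1}{199829}\right) = \frac{31213163}{726} \left(- \frac{1}{199829}\right) = - \frac{31213163}{145075854}$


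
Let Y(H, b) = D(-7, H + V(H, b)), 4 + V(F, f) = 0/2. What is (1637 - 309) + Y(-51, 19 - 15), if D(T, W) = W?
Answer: 1273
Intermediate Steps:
V(F, f) = -4 (V(F, f) = -4 + 0/2 = -4 + 0*(1/2) = -4 + 0 = -4)
Y(H, b) = -4 + H (Y(H, b) = H - 4 = -4 + H)
(1637 - 309) + Y(-51, 19 - 15) = (1637 - 309) + (-4 - 51) = 1328 - 55 = 1273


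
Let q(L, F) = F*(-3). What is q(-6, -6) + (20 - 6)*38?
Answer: 550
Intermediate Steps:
q(L, F) = -3*F
q(-6, -6) + (20 - 6)*38 = -3*(-6) + (20 - 6)*38 = 18 + 14*38 = 18 + 532 = 550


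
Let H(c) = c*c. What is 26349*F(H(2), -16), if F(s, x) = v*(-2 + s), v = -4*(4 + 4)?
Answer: -1686336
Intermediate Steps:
v = -32 (v = -4*8 = -32)
H(c) = c²
F(s, x) = 64 - 32*s (F(s, x) = -32*(-2 + s) = 64 - 32*s)
26349*F(H(2), -16) = 26349*(64 - 32*2²) = 26349*(64 - 32*4) = 26349*(64 - 128) = 26349*(-64) = -1686336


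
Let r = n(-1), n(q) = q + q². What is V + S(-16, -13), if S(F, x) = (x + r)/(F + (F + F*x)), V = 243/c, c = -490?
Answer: -24569/43120 ≈ -0.56978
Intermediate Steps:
r = 0 (r = -(1 - 1) = -1*0 = 0)
V = -243/490 (V = 243/(-490) = 243*(-1/490) = -243/490 ≈ -0.49592)
S(F, x) = x/(2*F + F*x) (S(F, x) = (x + 0)/(F + (F + F*x)) = x/(2*F + F*x))
V + S(-16, -13) = -243/490 - 13/(-16*(2 - 13)) = -243/490 - 13*(-1/16)/(-11) = -243/490 - 13*(-1/16)*(-1/11) = -243/490 - 13/176 = -24569/43120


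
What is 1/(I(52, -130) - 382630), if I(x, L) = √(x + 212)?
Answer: -191315/73202858318 - √66/73202858318 ≈ -2.6136e-6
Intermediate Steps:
I(x, L) = √(212 + x)
1/(I(52, -130) - 382630) = 1/(√(212 + 52) - 382630) = 1/(√264 - 382630) = 1/(2*√66 - 382630) = 1/(-382630 + 2*√66)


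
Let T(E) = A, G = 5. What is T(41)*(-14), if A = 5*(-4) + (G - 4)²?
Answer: 266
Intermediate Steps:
A = -19 (A = 5*(-4) + (5 - 4)² = -20 + 1² = -20 + 1 = -19)
T(E) = -19
T(41)*(-14) = -19*(-14) = 266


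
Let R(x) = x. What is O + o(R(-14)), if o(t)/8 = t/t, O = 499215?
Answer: 499223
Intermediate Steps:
o(t) = 8 (o(t) = 8*(t/t) = 8*1 = 8)
O + o(R(-14)) = 499215 + 8 = 499223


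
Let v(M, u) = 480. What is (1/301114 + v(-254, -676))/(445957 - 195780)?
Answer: 144534721/75331797178 ≈ 0.0019186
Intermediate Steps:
(1/301114 + v(-254, -676))/(445957 - 195780) = (1/301114 + 480)/(445957 - 195780) = (1/301114 + 480)/250177 = (144534721/301114)*(1/250177) = 144534721/75331797178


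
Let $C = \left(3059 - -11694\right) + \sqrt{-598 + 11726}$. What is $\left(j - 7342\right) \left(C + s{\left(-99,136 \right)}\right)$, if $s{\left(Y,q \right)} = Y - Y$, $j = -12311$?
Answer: $-289940709 - 39306 \sqrt{2782} \approx -2.9201 \cdot 10^{8}$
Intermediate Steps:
$s{\left(Y,q \right)} = 0$
$C = 14753 + 2 \sqrt{2782}$ ($C = \left(3059 + 11694\right) + \sqrt{11128} = 14753 + 2 \sqrt{2782} \approx 14858.0$)
$\left(j - 7342\right) \left(C + s{\left(-99,136 \right)}\right) = \left(-12311 - 7342\right) \left(\left(14753 + 2 \sqrt{2782}\right) + 0\right) = - 19653 \left(14753 + 2 \sqrt{2782}\right) = -289940709 - 39306 \sqrt{2782}$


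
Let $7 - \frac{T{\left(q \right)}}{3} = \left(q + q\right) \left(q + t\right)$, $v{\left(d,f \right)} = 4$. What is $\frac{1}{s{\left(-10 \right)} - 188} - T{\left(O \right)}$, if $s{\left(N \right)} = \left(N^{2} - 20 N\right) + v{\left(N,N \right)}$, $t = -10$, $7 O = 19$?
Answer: $- \frac{793739}{5684} \approx -139.64$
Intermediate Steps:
$O = \frac{19}{7}$ ($O = \frac{1}{7} \cdot 19 = \frac{19}{7} \approx 2.7143$)
$s{\left(N \right)} = 4 + N^{2} - 20 N$ ($s{\left(N \right)} = \left(N^{2} - 20 N\right) + 4 = 4 + N^{2} - 20 N$)
$T{\left(q \right)} = 21 - 6 q \left(-10 + q\right)$ ($T{\left(q \right)} = 21 - 3 \left(q + q\right) \left(q - 10\right) = 21 - 3 \cdot 2 q \left(-10 + q\right) = 21 - 6 q \left(-10 + q\right)$)
$\frac{1}{s{\left(-10 \right)} - 188} - T{\left(O \right)} = \frac{1}{\left(4 + \left(-10\right)^{2} - -200\right) - 188} - \left(21 - 6 \left(\frac{19}{7}\right)^{2} + 60 \cdot \frac{19}{7}\right) = \frac{1}{\left(4 + 100 + 200\right) - 188} - \left(21 - \frac{2166}{49} + \frac{1140}{7}\right) = \frac{1}{304 - 188} - \left(21 - \frac{2166}{49} + \frac{1140}{7}\right) = \frac{1}{116} - \frac{6843}{49} = - \frac{793739}{5684}$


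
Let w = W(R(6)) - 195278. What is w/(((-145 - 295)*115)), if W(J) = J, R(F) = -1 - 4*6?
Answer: 195303/50600 ≈ 3.8597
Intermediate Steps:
R(F) = -25 (R(F) = -1 - 24 = -25)
w = -195303 (w = -25 - 195278 = -195303)
w/(((-145 - 295)*115)) = -195303*1/(115*(-145 - 295)) = -195303/((-440*115)) = -195303/(-50600) = -195303*(-1/50600) = 195303/50600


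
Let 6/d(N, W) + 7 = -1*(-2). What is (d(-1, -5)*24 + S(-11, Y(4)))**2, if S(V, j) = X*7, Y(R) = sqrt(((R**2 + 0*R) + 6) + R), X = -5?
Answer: 101761/25 ≈ 4070.4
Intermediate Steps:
Y(R) = sqrt(6 + R + R**2) (Y(R) = sqrt(((R**2 + 0) + 6) + R) = sqrt((R**2 + 6) + R) = sqrt((6 + R**2) + R) = sqrt(6 + R + R**2))
d(N, W) = -6/5 (d(N, W) = 6/(-7 - 1*(-2)) = 6/(-7 + 2) = 6/(-5) = 6*(-1/5) = -6/5)
S(V, j) = -35 (S(V, j) = -5*7 = -35)
(d(-1, -5)*24 + S(-11, Y(4)))**2 = (-6/5*24 - 35)**2 = (-144/5 - 35)**2 = (-319/5)**2 = 101761/25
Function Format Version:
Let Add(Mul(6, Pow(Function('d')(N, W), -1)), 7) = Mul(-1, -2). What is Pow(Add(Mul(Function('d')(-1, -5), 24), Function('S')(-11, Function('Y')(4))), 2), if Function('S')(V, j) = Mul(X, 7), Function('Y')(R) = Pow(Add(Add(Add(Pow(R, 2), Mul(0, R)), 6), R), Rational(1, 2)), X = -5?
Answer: Rational(101761, 25) ≈ 4070.4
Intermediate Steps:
Function('Y')(R) = Pow(Add(6, R, Pow(R, 2)), Rational(1, 2)) (Function('Y')(R) = Pow(Add(Add(Add(Pow(R, 2), 0), 6), R), Rational(1, 2)) = Pow(Add(Add(Pow(R, 2), 6), R), Rational(1, 2)) = Pow(Add(Add(6, Pow(R, 2)), R), Rational(1, 2)) = Pow(Add(6, R, Pow(R, 2)), Rational(1, 2)))
Function('d')(N, W) = Rational(-6, 5) (Function('d')(N, W) = Mul(6, Pow(Add(-7, Mul(-1, -2)), -1)) = Mul(6, Pow(Add(-7, 2), -1)) = Mul(6, Pow(-5, -1)) = Mul(6, Rational(-1, 5)) = Rational(-6, 5))
Function('S')(V, j) = -35 (Function('S')(V, j) = Mul(-5, 7) = -35)
Pow(Add(Mul(Function('d')(-1, -5), 24), Function('S')(-11, Function('Y')(4))), 2) = Pow(Add(Mul(Rational(-6, 5), 24), -35), 2) = Pow(Add(Rational(-144, 5), -35), 2) = Pow(Rational(-319, 5), 2) = Rational(101761, 25)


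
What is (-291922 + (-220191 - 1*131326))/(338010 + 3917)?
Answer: -643439/341927 ≈ -1.8818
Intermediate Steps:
(-291922 + (-220191 - 1*131326))/(338010 + 3917) = (-291922 + (-220191 - 131326))/341927 = (-291922 - 351517)*(1/341927) = -643439*1/341927 = -643439/341927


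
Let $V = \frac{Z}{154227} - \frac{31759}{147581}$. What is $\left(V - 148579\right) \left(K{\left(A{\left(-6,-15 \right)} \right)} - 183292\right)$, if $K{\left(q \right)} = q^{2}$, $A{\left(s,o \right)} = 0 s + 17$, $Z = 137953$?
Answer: $\frac{29470344972766591739}{1083855947} \approx 2.719 \cdot 10^{10}$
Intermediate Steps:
$A{\left(s,o \right)} = 17$ ($A{\left(s,o \right)} = 0 + 17 = 17$)
$V = \frac{2208735200}{3251567841}$ ($V = \frac{137953}{154227} - \frac{31759}{147581} = 137953 \cdot \frac{1}{154227} - \frac{4537}{21083} = \frac{137953}{154227} - \frac{4537}{21083} = \frac{2208735200}{3251567841} \approx 0.67928$)
$\left(V - 148579\right) \left(K{\left(A{\left(-6,-15 \right)} \right)} - 183292\right) = \left(\frac{2208735200}{3251567841} - 148579\right) \left(17^{2} - 183292\right) = - \frac{483112489512739 \left(289 - 183292\right)}{3251567841} = \left(- \frac{483112489512739}{3251567841}\right) \left(-183003\right) = \frac{29470344972766591739}{1083855947}$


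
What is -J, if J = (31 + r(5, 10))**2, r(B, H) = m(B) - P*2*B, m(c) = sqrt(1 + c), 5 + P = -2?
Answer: -(101 + sqrt(6))**2 ≈ -10702.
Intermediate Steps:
P = -7 (P = -5 - 2 = -7)
r(B, H) = sqrt(1 + B) + 14*B (r(B, H) = sqrt(1 + B) - (-7*2)*B = sqrt(1 + B) - (-14)*B = sqrt(1 + B) + 14*B)
J = (101 + sqrt(6))**2 (J = (31 + (sqrt(1 + 5) + 14*5))**2 = (31 + (sqrt(6) + 70))**2 = (31 + (70 + sqrt(6)))**2 = (101 + sqrt(6))**2 ≈ 10702.)
-J = -(101 + sqrt(6))**2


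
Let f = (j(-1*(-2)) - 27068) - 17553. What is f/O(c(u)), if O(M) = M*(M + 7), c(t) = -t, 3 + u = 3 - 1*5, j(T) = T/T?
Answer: -2231/3 ≈ -743.67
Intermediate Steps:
j(T) = 1
u = -5 (u = -3 + (3 - 1*5) = -3 + (3 - 5) = -3 - 2 = -5)
O(M) = M*(7 + M)
f = -44620 (f = (1 - 27068) - 17553 = -27067 - 17553 = -44620)
f/O(c(u)) = -44620*1/(5*(7 - 1*(-5))) = -44620*1/(5*(7 + 5)) = -44620/(5*12) = -44620/60 = -44620*1/60 = -2231/3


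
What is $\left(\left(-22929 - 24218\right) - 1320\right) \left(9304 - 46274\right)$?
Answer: $1791824990$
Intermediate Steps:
$\left(\left(-22929 - 24218\right) - 1320\right) \left(9304 - 46274\right) = \left(\left(-22929 - 24218\right) - 1320\right) \left(-36970\right) = \left(-47147 - 1320\right) \left(-36970\right) = \left(-48467\right) \left(-36970\right) = 1791824990$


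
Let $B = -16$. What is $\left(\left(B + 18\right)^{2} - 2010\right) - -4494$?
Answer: $2488$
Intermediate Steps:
$\left(\left(B + 18\right)^{2} - 2010\right) - -4494 = \left(\left(-16 + 18\right)^{2} - 2010\right) - -4494 = \left(2^{2} - 2010\right) + 4494 = \left(4 - 2010\right) + 4494 = -2006 + 4494 = 2488$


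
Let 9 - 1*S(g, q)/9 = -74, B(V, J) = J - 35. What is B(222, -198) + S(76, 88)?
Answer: 514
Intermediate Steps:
B(V, J) = -35 + J
S(g, q) = 747 (S(g, q) = 81 - 9*(-74) = 81 + 666 = 747)
B(222, -198) + S(76, 88) = (-35 - 198) + 747 = -233 + 747 = 514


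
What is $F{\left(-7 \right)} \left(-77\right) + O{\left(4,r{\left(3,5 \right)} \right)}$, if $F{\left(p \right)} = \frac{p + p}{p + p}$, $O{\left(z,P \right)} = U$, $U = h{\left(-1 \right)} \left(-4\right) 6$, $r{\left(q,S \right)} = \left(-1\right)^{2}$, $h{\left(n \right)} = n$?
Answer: $-53$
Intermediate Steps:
$r{\left(q,S \right)} = 1$
$U = 24$ ($U = \left(-1\right) \left(-4\right) 6 = 4 \cdot 6 = 24$)
$O{\left(z,P \right)} = 24$
$F{\left(p \right)} = 1$ ($F{\left(p \right)} = \frac{2 p}{2 p} = 2 p \frac{1}{2 p} = 1$)
$F{\left(-7 \right)} \left(-77\right) + O{\left(4,r{\left(3,5 \right)} \right)} = 1 \left(-77\right) + 24 = -77 + 24 = -53$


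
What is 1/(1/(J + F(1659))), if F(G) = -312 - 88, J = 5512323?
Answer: 5511923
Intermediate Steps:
F(G) = -400
1/(1/(J + F(1659))) = 1/(1/(5512323 - 400)) = 1/(1/5511923) = 5511923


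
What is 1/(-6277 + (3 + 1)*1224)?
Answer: -1/1381 ≈ -0.00072411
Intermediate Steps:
1/(-6277 + (3 + 1)*1224) = 1/(-6277 + 4*1224) = 1/(-6277 + 4896) = 1/(-1381) = -1/1381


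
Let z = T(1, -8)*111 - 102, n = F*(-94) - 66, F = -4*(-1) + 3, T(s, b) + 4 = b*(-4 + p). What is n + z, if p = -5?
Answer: 6722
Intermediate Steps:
T(s, b) = -4 - 9*b (T(s, b) = -4 + b*(-4 - 5) = -4 + b*(-9) = -4 - 9*b)
F = 7 (F = 4 + 3 = 7)
n = -724 (n = 7*(-94) - 66 = -658 - 66 = -724)
z = 7446 (z = (-4 - 9*(-8))*111 - 102 = (-4 + 72)*111 - 102 = 68*111 - 102 = 7548 - 102 = 7446)
n + z = -724 + 7446 = 6722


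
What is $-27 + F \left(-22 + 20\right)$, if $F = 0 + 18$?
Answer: $-63$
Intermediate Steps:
$F = 18$
$-27 + F \left(-22 + 20\right) = -27 + 18 \left(-22 + 20\right) = -27 + 18 \left(-2\right) = -27 - 36 = -63$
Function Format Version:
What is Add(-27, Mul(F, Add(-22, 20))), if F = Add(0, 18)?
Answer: -63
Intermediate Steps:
F = 18
Add(-27, Mul(F, Add(-22, 20))) = Add(-27, Mul(18, Add(-22, 20))) = Add(-27, Mul(18, -2)) = Add(-27, -36) = -63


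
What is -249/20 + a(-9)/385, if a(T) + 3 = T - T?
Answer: -3837/308 ≈ -12.458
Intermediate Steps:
a(T) = -3 (a(T) = -3 + (T - T) = -3 + 0 = -3)
-249/20 + a(-9)/385 = -249/20 - 3/385 = -3837/308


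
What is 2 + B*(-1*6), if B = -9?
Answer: 56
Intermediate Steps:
2 + B*(-1*6) = 2 - (-9)*6 = 2 - 9*(-6) = 2 + 54 = 56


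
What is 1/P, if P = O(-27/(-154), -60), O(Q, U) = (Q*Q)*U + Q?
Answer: -11858/19791 ≈ -0.59916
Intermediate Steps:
O(Q, U) = Q + U*Q**2 (O(Q, U) = Q**2*U + Q = U*Q**2 + Q = Q + U*Q**2)
P = -19791/11858 (P = (-27/(-154))*(1 - 27/(-154)*(-60)) = (-27*(-1/154))*(1 - 27*(-1/154)*(-60)) = 27*(1 + (27/154)*(-60))/154 = 27*(1 - 810/77)/154 = (27/154)*(-733/77) = -19791/11858 ≈ -1.6690)
1/P = 1/(-19791/11858) = -11858/19791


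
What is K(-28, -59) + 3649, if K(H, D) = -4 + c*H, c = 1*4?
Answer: 3533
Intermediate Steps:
c = 4
K(H, D) = -4 + 4*H
K(-28, -59) + 3649 = (-4 + 4*(-28)) + 3649 = (-4 - 112) + 3649 = -116 + 3649 = 3533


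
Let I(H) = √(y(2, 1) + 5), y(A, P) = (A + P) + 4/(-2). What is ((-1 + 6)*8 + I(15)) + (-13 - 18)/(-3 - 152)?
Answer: 201/5 + √6 ≈ 42.649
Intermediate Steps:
y(A, P) = -2 + A + P (y(A, P) = (A + P) + 4*(-½) = (A + P) - 2 = -2 + A + P)
I(H) = √6 (I(H) = √((-2 + 2 + 1) + 5) = √(1 + 5) = √6)
((-1 + 6)*8 + I(15)) + (-13 - 18)/(-3 - 152) = ((-1 + 6)*8 + √6) + (-13 - 18)/(-3 - 152) = (5*8 + √6) - 31/(-155) = (40 + √6) - 31*(-1/155) = (40 + √6) + ⅕ = 201/5 + √6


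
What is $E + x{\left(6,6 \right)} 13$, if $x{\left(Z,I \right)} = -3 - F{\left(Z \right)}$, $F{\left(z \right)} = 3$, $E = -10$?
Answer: $-88$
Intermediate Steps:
$x{\left(Z,I \right)} = -6$ ($x{\left(Z,I \right)} = -3 - 3 = -6$)
$E + x{\left(6,6 \right)} 13 = -10 - 78 = -88$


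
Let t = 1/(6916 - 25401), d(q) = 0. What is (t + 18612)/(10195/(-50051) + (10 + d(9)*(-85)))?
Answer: 17219687133769/9063472775 ≈ 1899.9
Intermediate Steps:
t = -1/18485 (t = 1/(-18485) = -1/18485 ≈ -5.4098e-5)
(t + 18612)/(10195/(-50051) + (10 + d(9)*(-85))) = (-1/18485 + 18612)/(10195/(-50051) + (10 + 0*(-85))) = 344042819/(18485*(10195*(-1/50051) + (10 + 0))) = 344042819/(18485*(-10195/50051 + 10)) = 344042819/(18485*(490315/50051)) = (344042819/18485)*(50051/490315) = 17219687133769/9063472775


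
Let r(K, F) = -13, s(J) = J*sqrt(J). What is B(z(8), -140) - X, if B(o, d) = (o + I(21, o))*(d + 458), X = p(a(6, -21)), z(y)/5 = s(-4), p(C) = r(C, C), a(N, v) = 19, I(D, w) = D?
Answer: 6691 - 12720*I ≈ 6691.0 - 12720.0*I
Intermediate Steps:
s(J) = J**(3/2)
p(C) = -13
z(y) = -40*I (z(y) = 5*(-4)**(3/2) = 5*(-8*I) = -40*I)
X = -13
B(o, d) = (21 + o)*(458 + d) (B(o, d) = (o + 21)*(d + 458) = (21 + o)*(458 + d))
B(z(8), -140) - X = (9618 + 21*(-140) + 458*(-40*I) - (-5600)*I) - 1*(-13) = (9618 - 2940 - 18320*I + 5600*I) + 13 = (6678 - 12720*I) + 13 = 6691 - 12720*I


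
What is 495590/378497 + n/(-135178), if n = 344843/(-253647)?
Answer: 16992669755768911/12977713679348502 ≈ 1.3094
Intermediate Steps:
n = -344843/253647 (n = 344843*(-1/253647) = -344843/253647 ≈ -1.3595)
495590/378497 + n/(-135178) = 495590/378497 - 344843/253647/(-135178) = 495590*(1/378497) - 344843/253647*(-1/135178) = 495590/378497 + 344843/34287494166 = 16992669755768911/12977713679348502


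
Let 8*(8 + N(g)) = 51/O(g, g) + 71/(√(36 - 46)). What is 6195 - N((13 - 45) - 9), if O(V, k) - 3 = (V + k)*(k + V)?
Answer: 333820597/53816 + 71*I*√10/80 ≈ 6203.0 + 2.8065*I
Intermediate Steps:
O(V, k) = 3 + (V + k)² (O(V, k) = 3 + (V + k)*(k + V) = 3 + (V + k)*(V + k) = 3 + (V + k)²)
N(g) = -8 + 51/(8*(3 + 4*g²)) - 71*I*√10/80 (N(g) = -8 + (51/(3 + (g + g)²) + 71/(√(36 - 46)))/8 = -8 + (51/(3 + (2*g)²) + 71/(√(-10)))/8 = -8 + (51/(3 + 4*g²) + 71/((I*√10)))/8 = -8 + (51/(3 + 4*g²) + 71*(-I*√10/10))/8 = -8 + (51/(3 + 4*g²) - 71*I*√10/10)/8 = -8 + (51/(8*(3 + 4*g²)) - 71*I*√10/80) = -8 + 51/(8*(3 + 4*g²)) - 71*I*√10/80)
6195 - N((13 - 45) - 9) = 6195 - (510 - (3 + 4*((13 - 45) - 9)²)*(640 + 71*I*√10))/(80*(3 + 4*((13 - 45) - 9)²)) = 6195 - (510 - (3 + 4*(-32 - 9)²)*(640 + 71*I*√10))/(80*(3 + 4*(-32 - 9)²)) = 6195 - (510 - (3 + 4*(-41)²)*(640 + 71*I*√10))/(80*(3 + 4*(-41)²)) = 6195 - (510 - (3 + 4*1681)*(640 + 71*I*√10))/(80*(3 + 4*1681)) = 6195 - (510 - (3 + 6724)*(640 + 71*I*√10))/(80*(3 + 6724)) = 6195 - (510 - 1*6727*(640 + 71*I*√10))/(80*6727) = 6195 - (510 + (-4305280 - 477617*I*√10))/(80*6727) = 6195 - (-4304770 - 477617*I*√10)/(80*6727) = 6195 - (-430477/53816 - 71*I*√10/80) = 6195 + (430477/53816 + 71*I*√10/80) = 333820597/53816 + 71*I*√10/80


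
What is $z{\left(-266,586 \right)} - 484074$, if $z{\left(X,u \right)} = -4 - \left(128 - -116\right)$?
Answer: $-484322$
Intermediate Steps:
$z{\left(X,u \right)} = -248$ ($z{\left(X,u \right)} = -4 - \left(128 + 116\right) = -4 - 244 = -248$)
$z{\left(-266,586 \right)} - 484074 = -248 - 484074 = -484322$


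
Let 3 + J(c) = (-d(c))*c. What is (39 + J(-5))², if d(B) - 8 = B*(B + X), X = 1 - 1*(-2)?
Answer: 15876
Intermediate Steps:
X = 3 (X = 1 + 2 = 3)
d(B) = 8 + B*(3 + B) (d(B) = 8 + B*(B + 3) = 8 + B*(3 + B))
J(c) = -3 + c*(-8 - c² - 3*c) (J(c) = -3 + (-(8 + c² + 3*c))*c = -3 + (-8 - c² - 3*c)*c = -3 + c*(-8 - c² - 3*c))
(39 + J(-5))² = (39 + (-3 - 1*(-5)*(8 + (-5)² + 3*(-5))))² = (39 + (-3 - 1*(-5)*(8 + 25 - 15)))² = (39 + (-3 - 1*(-5)*18))² = (39 + (-3 + 90))² = (39 + 87)² = 126² = 15876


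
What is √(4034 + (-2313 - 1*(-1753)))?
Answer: 3*√386 ≈ 58.941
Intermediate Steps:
√(4034 + (-2313 - 1*(-1753))) = √(4034 + (-2313 + 1753)) = √(4034 - 560) = √3474 = 3*√386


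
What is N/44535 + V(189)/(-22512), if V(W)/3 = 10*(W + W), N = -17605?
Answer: -2146073/2387076 ≈ -0.89904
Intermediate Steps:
V(W) = 60*W (V(W) = 3*(10*(W + W)) = 3*(10*(2*W)) = 3*(20*W) = 60*W)
N/44535 + V(189)/(-22512) = -17605/44535 + (60*189)/(-22512) = -17605*1/44535 + 11340*(-1/22512) = -3521/8907 - 135/268 = -2146073/2387076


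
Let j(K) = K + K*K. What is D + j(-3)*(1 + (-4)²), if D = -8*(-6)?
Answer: 150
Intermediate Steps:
j(K) = K + K²
D = 48
D + j(-3)*(1 + (-4)²) = 48 + (-3*(1 - 3))*(1 + (-4)²) = 48 + (-3*(-2))*(1 + 16) = 48 + 6*17 = 48 + 102 = 150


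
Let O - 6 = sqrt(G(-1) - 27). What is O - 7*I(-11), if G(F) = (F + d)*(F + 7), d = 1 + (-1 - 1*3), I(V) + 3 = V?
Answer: 104 + I*sqrt(51) ≈ 104.0 + 7.1414*I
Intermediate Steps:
I(V) = -3 + V
d = -3 (d = 1 + (-1 - 3) = 1 - 4 = -3)
G(F) = (-3 + F)*(7 + F) (G(F) = (F - 3)*(F + 7) = (-3 + F)*(7 + F))
O = 6 + I*sqrt(51) (O = 6 + sqrt((-21 + (-1)**2 + 4*(-1)) - 27) = 6 + sqrt((-21 + 1 - 4) - 27) = 6 + sqrt(-24 - 27) = 6 + sqrt(-51) = 6 + I*sqrt(51) ≈ 6.0 + 7.1414*I)
O - 7*I(-11) = (6 + I*sqrt(51)) - 7*(-3 - 11) = (6 + I*sqrt(51)) - 7*(-14) = (6 + I*sqrt(51)) + 98 = 104 + I*sqrt(51)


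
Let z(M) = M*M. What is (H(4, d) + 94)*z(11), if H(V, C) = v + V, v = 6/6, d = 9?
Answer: 11979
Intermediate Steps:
v = 1 (v = 6*(1/6) = 1)
z(M) = M**2
H(V, C) = 1 + V
(H(4, d) + 94)*z(11) = ((1 + 4) + 94)*11**2 = (5 + 94)*121 = 99*121 = 11979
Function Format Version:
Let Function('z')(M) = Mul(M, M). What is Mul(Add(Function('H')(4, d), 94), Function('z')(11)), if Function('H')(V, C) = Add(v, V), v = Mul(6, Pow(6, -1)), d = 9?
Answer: 11979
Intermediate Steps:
v = 1 (v = Mul(6, Rational(1, 6)) = 1)
Function('z')(M) = Pow(M, 2)
Function('H')(V, C) = Add(1, V)
Mul(Add(Function('H')(4, d), 94), Function('z')(11)) = Mul(Add(Add(1, 4), 94), Pow(11, 2)) = Mul(Add(5, 94), 121) = Mul(99, 121) = 11979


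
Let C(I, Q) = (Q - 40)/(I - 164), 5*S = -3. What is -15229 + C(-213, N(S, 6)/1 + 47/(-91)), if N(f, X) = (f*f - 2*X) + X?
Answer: -13061427569/857675 ≈ -15229.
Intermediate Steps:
S = -3/5 (S = (1/5)*(-3) = -3/5 ≈ -0.60000)
N(f, X) = f**2 - X (N(f, X) = (f**2 - 2*X) + X = f**2 - X)
C(I, Q) = (-40 + Q)/(-164 + I)
-15229 + C(-213, N(S, 6)/1 + 47/(-91)) = -15229 + (-40 + (((-3/5)**2 - 1*6)/1 + 47/(-91)))/(-164 - 213) = -15229 + (-40 + ((9/25 - 6)*1 + 47*(-1/91)))/(-377) = -15229 - (-40 + (-141/25*1 - 47/91))/377 = -15229 - (-40 + (-141/25 - 47/91))/377 = -15229 - (-40 - 14006/2275)/377 = -15229 - 1/377*(-105006/2275) = -15229 + 105006/857675 = -13061427569/857675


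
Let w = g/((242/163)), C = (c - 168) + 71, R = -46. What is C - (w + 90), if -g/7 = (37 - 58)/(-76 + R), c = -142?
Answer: -9689435/29524 ≈ -328.19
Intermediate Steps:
g = -147/122 (g = -7*(37 - 58)/(-76 - 46) = -(-147)/(-122) = -(-147)*(-1)/122 = -7*21/122 = -147/122 ≈ -1.2049)
C = -239 (C = (-142 - 168) + 71 = -310 + 71 = -239)
w = -23961/29524 (w = -147/(122*(242/163)) = -147/(122*(242*(1/163))) = -147/(122*242/163) = -147/122*163/242 = -23961/29524 ≈ -0.81158)
C - (w + 90) = -239 - (-23961/29524 + 90) = -239 - 1*2633199/29524 = -239 - 2633199/29524 = -9689435/29524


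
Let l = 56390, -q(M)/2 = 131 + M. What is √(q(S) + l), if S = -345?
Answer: √56818 ≈ 238.37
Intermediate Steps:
q(M) = -262 - 2*M (q(M) = -2*(131 + M) = -262 - 2*M)
√(q(S) + l) = √((-262 - 2*(-345)) + 56390) = √((-262 + 690) + 56390) = √(428 + 56390) = √56818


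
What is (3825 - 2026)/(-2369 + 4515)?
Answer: 1799/2146 ≈ 0.83830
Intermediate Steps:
(3825 - 2026)/(-2369 + 4515) = 1799/2146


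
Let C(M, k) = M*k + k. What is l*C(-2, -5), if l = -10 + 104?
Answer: 470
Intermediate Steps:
C(M, k) = k + M*k
l = 94
l*C(-2, -5) = 94*(-5*(1 - 2)) = 94*(-5*(-1)) = 94*5 = 470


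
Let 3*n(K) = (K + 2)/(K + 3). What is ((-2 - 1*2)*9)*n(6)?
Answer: -32/3 ≈ -10.667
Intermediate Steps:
n(K) = (2 + K)/(3*(3 + K)) (n(K) = ((K + 2)/(K + 3))/3 = ((2 + K)/(3 + K))/3 = (2 + K)/(3*(3 + K)))
((-2 - 1*2)*9)*n(6) = ((-2 - 1*2)*9)*((2 + 6)/(3*(3 + 6))) = ((-2 - 2)*9)*((⅓)*8/9) = (-4*9)*((⅓)*(⅑)*8) = -36*8/27 = -32/3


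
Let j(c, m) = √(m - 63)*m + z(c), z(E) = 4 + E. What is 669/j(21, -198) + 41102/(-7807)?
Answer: -420460809563/79888008283 + 397386*I*√29/10232869 ≈ -5.2631 + 0.20913*I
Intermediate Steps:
j(c, m) = 4 + c + m*√(-63 + m) (j(c, m) = √(m - 63)*m + (4 + c) = √(-63 + m)*m + (4 + c) = m*√(-63 + m) + (4 + c) = 4 + c + m*√(-63 + m))
669/j(21, -198) + 41102/(-7807) = 669/(4 + 21 - 198*√(-63 - 198)) + 41102/(-7807) = 669/(4 + 21 - 594*I*√29) + 41102*(-1/7807) = 669/(4 + 21 - 594*I*√29) - 41102/7807 = 669/(25 - 594*I*√29) - 41102/7807 = -41102/7807 + 669/(25 - 594*I*√29)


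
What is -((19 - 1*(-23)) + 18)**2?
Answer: -3600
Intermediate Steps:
-((19 - 1*(-23)) + 18)**2 = -((19 + 23) + 18)**2 = -(42 + 18)**2 = -1*60**2 = -1*3600 = -3600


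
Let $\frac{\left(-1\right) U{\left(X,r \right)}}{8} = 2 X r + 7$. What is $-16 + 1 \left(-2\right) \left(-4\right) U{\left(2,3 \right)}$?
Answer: $-1232$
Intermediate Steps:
$U{\left(X,r \right)} = -56 - 16 X r$ ($U{\left(X,r \right)} = - 8 \left(2 X r + 7\right) = - 8 \left(7 + 2 X r\right) = -56 - 16 X r$)
$-16 + 1 \left(-2\right) \left(-4\right) U{\left(2,3 \right)} = -16 + 1 \left(-2\right) \left(-4\right) \left(-56 - 32 \cdot 3\right) = -16 + \left(-2\right) \left(-4\right) \left(-56 - 96\right) = -16 + 8 \left(-152\right) = -16 - 1216 = -1232$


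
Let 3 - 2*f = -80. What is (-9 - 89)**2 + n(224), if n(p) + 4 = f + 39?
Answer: 19361/2 ≈ 9680.5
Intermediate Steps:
f = 83/2 (f = 3/2 - 1/2*(-80) = 3/2 + 40 = 83/2 ≈ 41.500)
n(p) = 153/2 (n(p) = -4 + (83/2 + 39) = -4 + 161/2 = 153/2)
(-9 - 89)**2 + n(224) = (-9 - 89)**2 + 153/2 = (-98)**2 + 153/2 = 9604 + 153/2 = 19361/2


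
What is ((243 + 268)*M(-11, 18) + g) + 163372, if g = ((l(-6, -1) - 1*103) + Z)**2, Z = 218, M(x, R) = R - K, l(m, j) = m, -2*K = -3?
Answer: 367369/2 ≈ 1.8368e+5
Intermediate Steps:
K = 3/2 (K = -1/2*(-3) = 3/2 ≈ 1.5000)
M(x, R) = -3/2 + R (M(x, R) = R - 1*3/2 = R - 3/2 = -3/2 + R)
g = 11881 (g = ((-6 - 1*103) + 218)**2 = ((-6 - 103) + 218)**2 = (-109 + 218)**2 = 109**2 = 11881)
((243 + 268)*M(-11, 18) + g) + 163372 = ((243 + 268)*(-3/2 + 18) + 11881) + 163372 = (511*(33/2) + 11881) + 163372 = (16863/2 + 11881) + 163372 = 40625/2 + 163372 = 367369/2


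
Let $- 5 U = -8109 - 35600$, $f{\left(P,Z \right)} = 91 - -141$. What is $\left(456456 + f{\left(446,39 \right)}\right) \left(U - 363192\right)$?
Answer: $- \frac{809365764688}{5} \approx -1.6187 \cdot 10^{11}$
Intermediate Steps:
$f{\left(P,Z \right)} = 232$ ($f{\left(P,Z \right)} = 91 + 141 = 232$)
$U = \frac{43709}{5}$ ($U = - \frac{-8109 - 35600}{5} = \left(- \frac{1}{5}\right) \left(-43709\right) = \frac{43709}{5} \approx 8741.8$)
$\left(456456 + f{\left(446,39 \right)}\right) \left(U - 363192\right) = \left(456456 + 232\right) \left(\frac{43709}{5} - 363192\right) = 456688 \left(- \frac{1772251}{5}\right) = - \frac{809365764688}{5}$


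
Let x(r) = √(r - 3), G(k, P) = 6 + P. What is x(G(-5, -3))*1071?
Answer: 0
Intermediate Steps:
x(r) = √(-3 + r)
x(G(-5, -3))*1071 = √(-3 + (6 - 3))*1071 = √(-3 + 3)*1071 = √0*1071 = 0*1071 = 0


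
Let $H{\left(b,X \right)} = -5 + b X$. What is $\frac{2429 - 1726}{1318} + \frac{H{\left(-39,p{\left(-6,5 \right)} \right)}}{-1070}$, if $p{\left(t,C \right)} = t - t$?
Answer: $\frac{37940}{70513} \approx 0.53806$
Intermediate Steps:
$p{\left(t,C \right)} = 0$
$H{\left(b,X \right)} = -5 + X b$
$\frac{2429 - 1726}{1318} + \frac{H{\left(-39,p{\left(-6,5 \right)} \right)}}{-1070} = \frac{2429 - 1726}{1318} + \frac{-5 + 0 \left(-39\right)}{-1070} = \left(2429 - 1726\right) \frac{1}{1318} + \left(-5 + 0\right) \left(- \frac{1}{1070}\right) = 703 \cdot \frac{1}{1318} - - \frac{1}{214} = \frac{703}{1318} + \frac{1}{214} = \frac{37940}{70513}$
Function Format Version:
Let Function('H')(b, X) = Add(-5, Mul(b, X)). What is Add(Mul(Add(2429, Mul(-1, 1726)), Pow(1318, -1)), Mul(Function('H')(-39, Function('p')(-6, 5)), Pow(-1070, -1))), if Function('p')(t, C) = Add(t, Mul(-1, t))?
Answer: Rational(37940, 70513) ≈ 0.53806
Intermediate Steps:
Function('p')(t, C) = 0
Function('H')(b, X) = Add(-5, Mul(X, b))
Add(Mul(Add(2429, Mul(-1, 1726)), Pow(1318, -1)), Mul(Function('H')(-39, Function('p')(-6, 5)), Pow(-1070, -1))) = Add(Mul(Add(2429, Mul(-1, 1726)), Pow(1318, -1)), Mul(Add(-5, Mul(0, -39)), Pow(-1070, -1))) = Add(Mul(Add(2429, -1726), Rational(1, 1318)), Mul(Add(-5, 0), Rational(-1, 1070))) = Add(Mul(703, Rational(1, 1318)), Mul(-5, Rational(-1, 1070))) = Add(Rational(703, 1318), Rational(1, 214)) = Rational(37940, 70513)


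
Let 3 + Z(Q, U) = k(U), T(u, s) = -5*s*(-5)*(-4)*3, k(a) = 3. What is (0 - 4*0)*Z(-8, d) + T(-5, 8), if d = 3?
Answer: -2400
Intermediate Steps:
T(u, s) = -300*s (T(u, s) = -5*(-5*s)*(-4)*3 = -100*s*3 = -300*s)
Z(Q, U) = 0 (Z(Q, U) = -3 + 3 = 0)
(0 - 4*0)*Z(-8, d) + T(-5, 8) = (0 - 4*0)*0 - 300*8 = (0 + 0)*0 - 2400 = 0*0 - 2400 = 0 - 2400 = -2400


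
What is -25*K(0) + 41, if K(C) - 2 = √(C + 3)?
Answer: -9 - 25*√3 ≈ -52.301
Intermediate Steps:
K(C) = 2 + √(3 + C) (K(C) = 2 + √(C + 3) = 2 + √(3 + C))
-25*K(0) + 41 = -25*(2 + √(3 + 0)) + 41 = -25*(2 + √3) + 41 = (-50 - 25*√3) + 41 = -9 - 25*√3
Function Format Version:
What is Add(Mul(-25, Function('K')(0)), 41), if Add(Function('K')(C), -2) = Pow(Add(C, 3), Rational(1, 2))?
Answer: Add(-9, Mul(-25, Pow(3, Rational(1, 2)))) ≈ -52.301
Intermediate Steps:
Function('K')(C) = Add(2, Pow(Add(3, C), Rational(1, 2))) (Function('K')(C) = Add(2, Pow(Add(C, 3), Rational(1, 2))) = Add(2, Pow(Add(3, C), Rational(1, 2))))
Add(Mul(-25, Function('K')(0)), 41) = Add(Mul(-25, Add(2, Pow(Add(3, 0), Rational(1, 2)))), 41) = Add(Mul(-25, Add(2, Pow(3, Rational(1, 2)))), 41) = Add(Add(-50, Mul(-25, Pow(3, Rational(1, 2)))), 41) = Add(-9, Mul(-25, Pow(3, Rational(1, 2))))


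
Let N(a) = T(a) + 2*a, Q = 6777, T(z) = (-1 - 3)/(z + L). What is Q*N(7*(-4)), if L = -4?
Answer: -3029319/8 ≈ -3.7867e+5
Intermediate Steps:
T(z) = -4/(-4 + z) (T(z) = (-1 - 3)/(z - 4) = -4/(-4 + z))
N(a) = -4/(-4 + a) + 2*a
Q*N(7*(-4)) = 6777*(2*(-2 + (7*(-4))*(-4 + 7*(-4)))/(-4 + 7*(-4))) = 6777*(2*(-2 - 28*(-4 - 28))/(-4 - 28)) = 6777*(2*(-2 - 28*(-32))/(-32)) = 6777*(2*(-1/32)*(-2 + 896)) = 6777*(2*(-1/32)*894) = 6777*(-447/8) = -3029319/8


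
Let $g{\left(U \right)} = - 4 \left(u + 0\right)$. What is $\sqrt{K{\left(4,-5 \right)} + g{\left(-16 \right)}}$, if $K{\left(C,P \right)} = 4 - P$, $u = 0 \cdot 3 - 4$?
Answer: $5$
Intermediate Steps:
$u = -4$ ($u = 0 - 4 = -4$)
$g{\left(U \right)} = 16$ ($g{\left(U \right)} = - 4 \left(-4 + 0\right) = \left(-4\right) \left(-4\right) = 16$)
$\sqrt{K{\left(4,-5 \right)} + g{\left(-16 \right)}} = \sqrt{\left(4 - -5\right) + 16} = \sqrt{\left(4 + 5\right) + 16} = \sqrt{9 + 16} = \sqrt{25} = 5$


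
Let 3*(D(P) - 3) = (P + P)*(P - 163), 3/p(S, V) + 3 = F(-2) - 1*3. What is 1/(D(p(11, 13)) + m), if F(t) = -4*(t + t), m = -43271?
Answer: -50/2165027 ≈ -2.3094e-5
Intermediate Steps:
F(t) = -8*t
p(S, V) = 3/10 (p(S, V) = 3/(-3 + (-8*(-2) - 1*3)) = 3/(-3 + (16 - 3)) = 3/(-3 + 13) = 3/10)
D(P) = 3 + 2*P*(-163 + P)/3 (D(P) = 3 + ((P + P)*(P - 163))/3 = 3 + ((2*P)*(-163 + P))/3 = 3 + (2*P*(-163 + P))/3 = 3 + 2*P*(-163 + P)/3)
1/(D(p(11, 13)) + m) = 1/((3 - 326/3*3/10 + 2*(3/10)²/3) - 43271) = 1/((3 - 163/5 + (⅔)*(9/100)) - 43271) = 1/((3 - 163/5 + 3/50) - 43271) = 1/(-1477/50 - 43271) = 1/(-2165027/50) = -50/2165027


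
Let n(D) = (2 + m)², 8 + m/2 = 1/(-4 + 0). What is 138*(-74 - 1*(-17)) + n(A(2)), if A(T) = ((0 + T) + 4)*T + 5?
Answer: -30623/4 ≈ -7655.8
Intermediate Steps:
m = -33/2 (m = -16 + 2/(-4 + 0) = -16 + 2/(-4) = -16 + 2*(-¼) = -16 - ½ = -33/2 ≈ -16.500)
A(T) = 5 + T*(4 + T) (A(T) = (T + 4)*T + 5 = (4 + T)*T + 5 = T*(4 + T) + 5 = 5 + T*(4 + T))
n(D) = 841/4 (n(D) = (2 - 33/2)² = (-29/2)² = 841/4)
138*(-74 - 1*(-17)) + n(A(2)) = 138*(-74 - 1*(-17)) + 841/4 = 138*(-74 + 17) + 841/4 = 138*(-57) + 841/4 = -7866 + 841/4 = -30623/4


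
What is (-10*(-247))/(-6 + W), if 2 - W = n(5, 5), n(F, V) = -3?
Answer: -2470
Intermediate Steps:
W = 5 (W = 2 - 1*(-3) = 2 + 3 = 5)
(-10*(-247))/(-6 + W) = (-10*(-247))/(-6 + 5) = 2470/(-1) = -1*2470 = -2470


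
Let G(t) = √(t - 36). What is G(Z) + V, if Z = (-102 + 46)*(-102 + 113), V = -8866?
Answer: -8866 + 2*I*√163 ≈ -8866.0 + 25.534*I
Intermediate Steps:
Z = -616 (Z = -56*11 = -616)
G(t) = √(-36 + t)
G(Z) + V = √(-36 - 616) - 8866 = √(-652) - 8866 = 2*I*√163 - 8866 = -8866 + 2*I*√163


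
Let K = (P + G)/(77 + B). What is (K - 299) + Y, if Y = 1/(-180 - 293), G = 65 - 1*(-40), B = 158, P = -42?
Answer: -33205781/111155 ≈ -298.73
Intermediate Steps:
G = 105 (G = 65 + 40 = 105)
Y = -1/473 (Y = 1/(-473) = -1/473 ≈ -0.0021142)
K = 63/235 (K = (-42 + 105)/(77 + 158) = 63/235 ≈ 0.26809)
(K - 299) + Y = (63/235 - 299) - 1/473 = -70202/235 - 1/473 = -33205781/111155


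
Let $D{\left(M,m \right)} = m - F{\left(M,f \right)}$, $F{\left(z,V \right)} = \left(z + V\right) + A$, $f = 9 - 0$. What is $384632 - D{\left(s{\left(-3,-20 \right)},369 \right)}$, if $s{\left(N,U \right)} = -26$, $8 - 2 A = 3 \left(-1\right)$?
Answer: $\frac{768503}{2} \approx 3.8425 \cdot 10^{5}$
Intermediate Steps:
$A = \frac{11}{2}$ ($A = 4 - \frac{3 \left(-1\right)}{2} = 4 - - \frac{3}{2} = 4 + \frac{3}{2} = \frac{11}{2} \approx 5.5$)
$f = 9$ ($f = 9 + 0 = 9$)
$F{\left(z,V \right)} = \frac{11}{2} + V + z$ ($F{\left(z,V \right)} = \left(z + V\right) + \frac{11}{2} = \left(V + z\right) + \frac{11}{2} = \frac{11}{2} + V + z$)
$D{\left(M,m \right)} = - \frac{29}{2} + m - M$ ($D{\left(M,m \right)} = m - \left(\frac{11}{2} + 9 + M\right) = m - \left(\frac{29}{2} + M\right) = - \frac{29}{2} + m - M$)
$384632 - D{\left(s{\left(-3,-20 \right)},369 \right)} = 384632 - \left(- \frac{29}{2} + 369 - -26\right) = 384632 - \left(- \frac{29}{2} + 369 + 26\right) = 384632 - \frac{761}{2} = \frac{768503}{2}$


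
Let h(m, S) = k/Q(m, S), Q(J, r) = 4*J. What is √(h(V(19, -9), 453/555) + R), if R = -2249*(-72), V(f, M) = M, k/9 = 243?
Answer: 3*√71941/2 ≈ 402.33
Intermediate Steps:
k = 2187 (k = 9*243 = 2187)
R = 161928
h(m, S) = 2187/(4*m) (h(m, S) = 2187/((4*m)) = 2187*(1/(4*m)) = 2187/(4*m))
√(h(V(19, -9), 453/555) + R) = √((2187/4)/(-9) + 161928) = √((2187/4)*(-⅑) + 161928) = √(-243/4 + 161928) = √(647469/4) = 3*√71941/2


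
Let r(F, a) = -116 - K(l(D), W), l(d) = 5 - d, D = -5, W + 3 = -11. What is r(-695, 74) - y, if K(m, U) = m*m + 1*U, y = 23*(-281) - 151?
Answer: 6412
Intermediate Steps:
W = -14 (W = -3 - 11 = -14)
y = -6614 (y = -6463 - 151 = -6614)
K(m, U) = U + m**2 (K(m, U) = m**2 + U = U + m**2)
r(F, a) = -202 (r(F, a) = -116 - (-14 + (5 - 1*(-5))**2) = -116 - (-14 + (5 + 5)**2) = -116 - (-14 + 10**2) = -116 - (-14 + 100) = -116 - 1*86 = -116 - 86 = -202)
r(-695, 74) - y = -202 - 1*(-6614) = -202 + 6614 = 6412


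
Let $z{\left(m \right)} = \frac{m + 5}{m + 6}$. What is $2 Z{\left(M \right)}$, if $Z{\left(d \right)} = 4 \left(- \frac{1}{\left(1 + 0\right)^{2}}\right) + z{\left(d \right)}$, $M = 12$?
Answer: $- \frac{55}{9} \approx -6.1111$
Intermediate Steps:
$z{\left(m \right)} = \frac{5 + m}{6 + m}$
$Z{\left(d \right)} = -4 + \frac{5 + d}{6 + d}$ ($Z{\left(d \right)} = 4 \left(- \frac{1}{\left(1 + 0\right)^{2}}\right) + \frac{5 + d}{6 + d} = 4 \left(- \frac{1}{1^{2}}\right) + \frac{5 + d}{6 + d} = 4 \left(- 1^{-1}\right) + \frac{5 + d}{6 + d} = 4 \left(\left(-1\right) 1\right) + \frac{5 + d}{6 + d} = 4 \left(-1\right) + \frac{5 + d}{6 + d} = -4 + \frac{5 + d}{6 + d}$)
$2 Z{\left(M \right)} = 2 \frac{-19 - 36}{6 + 12} = 2 \frac{-19 - 36}{18} = 2 \cdot \frac{1}{18} \left(-55\right) = 2 \left(- \frac{55}{18}\right) = - \frac{55}{9}$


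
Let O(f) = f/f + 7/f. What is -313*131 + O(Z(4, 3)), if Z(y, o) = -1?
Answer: -41009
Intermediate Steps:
O(f) = 1 + 7/f
-313*131 + O(Z(4, 3)) = -313*131 + (7 - 1)/(-1) = -41003 - 1*6 = -41003 - 6 = -41009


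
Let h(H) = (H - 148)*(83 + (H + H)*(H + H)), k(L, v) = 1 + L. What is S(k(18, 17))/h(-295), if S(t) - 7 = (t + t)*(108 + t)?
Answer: -537/17138341 ≈ -3.1333e-5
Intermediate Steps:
h(H) = (-148 + H)*(83 + 4*H²) (h(H) = (-148 + H)*(83 + (2*H)*(2*H)) = (-148 + H)*(83 + 4*H²))
S(t) = 7 + 2*t*(108 + t) (S(t) = 7 + (t + t)*(108 + t) = 7 + (2*t)*(108 + t) = 7 + 2*t*(108 + t))
S(k(18, 17))/h(-295) = (7 + 2*(1 + 18)² + 216*(1 + 18))/(-12284 - 592*(-295)² + 4*(-295)³ + 83*(-295)) = (7 + 2*19² + 216*19)/(-12284 - 592*87025 + 4*(-25672375) - 24485) = (7 + 2*361 + 4104)/(-12284 - 51518800 - 102689500 - 24485) = (7 + 722 + 4104)/(-154245069) = 4833*(-1/154245069) = -537/17138341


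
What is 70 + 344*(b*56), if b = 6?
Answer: 115654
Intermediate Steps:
70 + 344*(b*56) = 70 + 344*(6*56) = 70 + 344*336 = 70 + 115584 = 115654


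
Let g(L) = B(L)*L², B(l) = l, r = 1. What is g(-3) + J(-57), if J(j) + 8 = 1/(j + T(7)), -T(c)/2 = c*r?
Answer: -2486/71 ≈ -35.014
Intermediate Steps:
T(c) = -2*c
g(L) = L³ (g(L) = L*L² = L³)
J(j) = -8 + 1/(-14 + j) (J(j) = -8 + 1/(j - 2*7) = -8 + 1/(j - 14) = -8 + 1/(-14 + j))
g(-3) + J(-57) = (-3)³ + (113 - 8*(-57))/(-14 - 57) = -27 + (113 + 456)/(-71) = -27 - 1/71*569 = -27 - 569/71 = -2486/71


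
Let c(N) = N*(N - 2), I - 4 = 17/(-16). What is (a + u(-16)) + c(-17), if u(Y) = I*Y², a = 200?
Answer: 1275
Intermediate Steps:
I = 47/16 (I = 4 + 17/(-16) = 4 + 17*(-1/16) = 4 - 17/16 = 47/16 ≈ 2.9375)
u(Y) = 47*Y²/16
c(N) = N*(-2 + N)
(a + u(-16)) + c(-17) = (200 + (47/16)*(-16)²) - 17*(-2 - 17) = (200 + (47/16)*256) - 17*(-19) = (200 + 752) + 323 = 952 + 323 = 1275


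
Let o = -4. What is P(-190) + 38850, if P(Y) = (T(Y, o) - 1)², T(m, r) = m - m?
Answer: 38851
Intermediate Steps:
T(m, r) = 0
P(Y) = 1 (P(Y) = (0 - 1)² = (-1)² = 1)
P(-190) + 38850 = 1 + 38850 = 38851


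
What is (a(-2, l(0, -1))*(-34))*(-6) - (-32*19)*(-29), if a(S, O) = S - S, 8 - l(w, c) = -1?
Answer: -17632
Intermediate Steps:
l(w, c) = 9 (l(w, c) = 8 - 1*(-1) = 8 + 1 = 9)
a(S, O) = 0
(a(-2, l(0, -1))*(-34))*(-6) - (-32*19)*(-29) = (0*(-34))*(-6) - (-32*19)*(-29) = 0*(-6) - (-608)*(-29) = 0 - 1*17632 = 0 - 17632 = -17632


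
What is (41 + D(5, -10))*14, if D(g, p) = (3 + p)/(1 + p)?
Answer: 5264/9 ≈ 584.89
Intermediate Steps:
D(g, p) = (3 + p)/(1 + p)
(41 + D(5, -10))*14 = (41 + (3 - 10)/(1 - 10))*14 = (41 - 7/(-9))*14 = (41 - ⅑*(-7))*14 = (41 + 7/9)*14 = (376/9)*14 = 5264/9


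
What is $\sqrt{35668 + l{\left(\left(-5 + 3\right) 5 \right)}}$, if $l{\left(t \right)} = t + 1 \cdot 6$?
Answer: $4 \sqrt{2229} \approx 188.85$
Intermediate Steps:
$l{\left(t \right)} = 6 + t$ ($l{\left(t \right)} = t + 6 = 6 + t$)
$\sqrt{35668 + l{\left(\left(-5 + 3\right) 5 \right)}} = \sqrt{35668 + \left(6 + \left(-5 + 3\right) 5\right)} = \sqrt{35668 + \left(6 - 10\right)} = \sqrt{35668 - 4} = \sqrt{35664} = 4 \sqrt{2229}$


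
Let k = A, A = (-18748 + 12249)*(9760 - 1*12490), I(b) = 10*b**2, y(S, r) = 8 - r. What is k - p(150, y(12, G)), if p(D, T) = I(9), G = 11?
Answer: 17741460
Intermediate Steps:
p(D, T) = 810 (p(D, T) = 10*9**2 = 10*81 = 810)
A = 17742270 (A = -6499*(9760 - 12490) = -6499*(-2730) = 17742270)
k = 17742270
k - p(150, y(12, G)) = 17742270 - 1*810 = 17742270 - 810 = 17741460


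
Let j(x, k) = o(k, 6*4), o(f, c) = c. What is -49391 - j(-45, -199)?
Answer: -49415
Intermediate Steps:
j(x, k) = 24 (j(x, k) = 6*4 = 24)
-49391 - j(-45, -199) = -49391 - 1*24 = -49391 - 24 = -49415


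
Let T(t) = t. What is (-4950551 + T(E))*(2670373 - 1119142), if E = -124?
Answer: -7679640530925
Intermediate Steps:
(-4950551 + T(E))*(2670373 - 1119142) = (-4950551 - 124)*(2670373 - 1119142) = -4950675*1551231 = -7679640530925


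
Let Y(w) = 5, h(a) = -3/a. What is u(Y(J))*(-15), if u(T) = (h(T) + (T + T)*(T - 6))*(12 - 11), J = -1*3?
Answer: 159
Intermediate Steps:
J = -3
u(T) = -3/T + 2*T*(-6 + T) (u(T) = (-3/T + (T + T)*(T - 6))*(12 - 11) = (-3/T + (2*T)*(-6 + T))*1 = (-3/T + 2*T*(-6 + T))*1 = -3/T + 2*T*(-6 + T))
u(Y(J))*(-15) = ((-3 + 2*5²*(-6 + 5))/5)*(-15) = ((-3 + 2*25*(-1))/5)*(-15) = ((-3 - 50)/5)*(-15) = ((⅕)*(-53))*(-15) = -53/5*(-15) = 159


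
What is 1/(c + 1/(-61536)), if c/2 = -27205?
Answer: -61536/3348173761 ≈ -1.8379e-5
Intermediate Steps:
c = -54410 (c = 2*(-27205) = -54410)
1/(c + 1/(-61536)) = 1/(-54410 + 1/(-61536)) = 1/(-54410 - 1/61536) = 1/(-3348173761/61536) = -61536/3348173761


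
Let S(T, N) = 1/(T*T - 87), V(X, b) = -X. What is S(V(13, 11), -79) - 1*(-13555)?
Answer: 1111511/82 ≈ 13555.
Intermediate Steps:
S(T, N) = 1/(-87 + T**2) (S(T, N) = 1/(T**2 - 87) = 1/(-87 + T**2))
S(V(13, 11), -79) - 1*(-13555) = 1/(-87 + (-1*13)**2) - 1*(-13555) = 1/(-87 + (-13)**2) + 13555 = 1/(-87 + 169) + 13555 = 1/82 + 13555 = 1111511/82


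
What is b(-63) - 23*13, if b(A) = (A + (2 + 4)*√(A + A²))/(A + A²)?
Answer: -18539/62 + √434/217 ≈ -298.92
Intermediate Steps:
b(A) = (A + 6*√(A + A²))/(A + A²)
b(-63) - 23*13 = -63*(6 + √(-63*(1 - 63)) + 6*(-63))/(-63*(1 - 63))^(3/2) - 23*13 = -63*(6 + √(-63*(-62)) - 378)/(-63*(-62))^(3/2) - 299 = -63*(6 + √3906 - 378)/3906^(3/2) - 299 = -63*√434/5085612*(6 + 3*√434 - 378) - 299 = -63*√434/5085612*(-372 + 3*√434) - 299 = -√434*(-372 + 3*√434)/80724 - 299 = -299 - √434*(-372 + 3*√434)/80724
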